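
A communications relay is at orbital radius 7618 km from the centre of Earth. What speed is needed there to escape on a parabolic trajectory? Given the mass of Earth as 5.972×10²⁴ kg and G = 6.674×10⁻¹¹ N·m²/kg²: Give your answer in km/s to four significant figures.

v_esc ≈ 10.23 km/s

μ = GM = 6.674×10⁻¹¹ × 5.972×10²⁴ = 3.986×10¹⁴ m³/s².
r = 7618 km = 7.618×10⁶ m.
Escape speed v_esc = √(2μ/r) = √(2 × 3.986×10¹⁴ / 7.618×10⁶) = √(1.046×10⁸) = 10230 m/s.
= 10.23 km/s.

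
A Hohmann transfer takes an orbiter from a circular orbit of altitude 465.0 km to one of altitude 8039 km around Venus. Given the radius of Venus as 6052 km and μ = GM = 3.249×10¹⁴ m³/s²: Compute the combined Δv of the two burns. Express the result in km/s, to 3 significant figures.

r₁ = 6052 + 465.0 = 6517.0 km = 6.5170×10⁶ m.
r₂ = 6052 + 8039 = 14091 km = 1.4091×10⁷ m.
Transfer ellipse a_t = (r₁ + r₂)/2 = 1.030×10⁷ m.
At r₁: circular v_c1 = √(μ/r₁) = 7061 m/s; transfer-periapsis v_p = √[μ(2/r₁ − 1/a_t)] = 8257 m/s.
Δv₁ = v_p − v_c1 = 1196 m/s.
At r₂: circular v_c2 = √(μ/r₂) = 4802 m/s; transfer-apoapsis v_a = √[μ(2/r₂ − 1/a_t)] = 3819 m/s.
Δv₂ = v_c2 − v_a = 983.0 m/s.
Total Δv = Δv₁ + Δv₂ = 2179 m/s = 2.179 km/s.

Δv_total ≈ 2.18 km/s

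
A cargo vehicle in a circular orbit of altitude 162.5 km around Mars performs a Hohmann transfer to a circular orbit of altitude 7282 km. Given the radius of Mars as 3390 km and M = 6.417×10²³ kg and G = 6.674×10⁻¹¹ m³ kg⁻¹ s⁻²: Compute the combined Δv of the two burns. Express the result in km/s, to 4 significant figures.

Δv_total ≈ 1.369 km/s

μ = GM = 6.674×10⁻¹¹ × 6.417×10²³ = 4.283×10¹³ m³/s².
r₁ = 3390 + 162.5 = 3552.5 km = 3.5525×10⁶ m.
r₂ = 3390 + 7282 = 10672 km = 1.0672×10⁷ m.
Transfer ellipse a_t = (r₁ + r₂)/2 = 7.112×10⁶ m.
At r₁: circular v_c1 = √(μ/r₁) = 3472 m/s; transfer-periapsis v_p = √[μ(2/r₁ − 1/a_t)] = 4253 m/s.
Δv₁ = v_p − v_c1 = 781.1 m/s.
At r₂: circular v_c2 = √(μ/r₂) = 2003 m/s; transfer-apoapsis v_a = √[μ(2/r₂ − 1/a_t)] = 1416 m/s.
Δv₂ = v_c2 − v_a = 587.5 m/s.
Total Δv = Δv₁ + Δv₂ = 1369 m/s = 1.369 km/s.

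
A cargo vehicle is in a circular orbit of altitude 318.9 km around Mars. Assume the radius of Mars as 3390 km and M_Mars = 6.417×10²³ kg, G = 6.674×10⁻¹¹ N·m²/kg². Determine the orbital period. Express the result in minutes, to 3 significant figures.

T ≈ 114 minutes

μ = GM = 6.674×10⁻¹¹ × 6.417×10²³ = 4.283×10¹³ m³/s².
r = 3390 + 318.9 = 3708.9 km = 3.7089×10⁶ m.
Kepler's third law: T = 2π√(r³/μ) = 2π√((3.709×10⁶)³ / 4.283×10¹³).
r³/μ = 1.191×10⁶ s², so T = 2π × 1.091×10³ = 6.858×10³ s.
Converting: 6.858×10³ s ÷ 60.00 = 114.3 minutes.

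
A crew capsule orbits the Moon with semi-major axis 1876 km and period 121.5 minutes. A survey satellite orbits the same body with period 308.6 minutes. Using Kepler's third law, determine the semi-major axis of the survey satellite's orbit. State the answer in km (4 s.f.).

a₂ ≈ 3492 km

Kepler's third law: a³ ∝ T², so a₂ = a₁ (T₂/T₁)^(2/3).
T₂/T₁ = 2.540, (T₂/T₁)^(2/3) = 1.862.
a₂ = 1876 × 1.862 = 3492 km.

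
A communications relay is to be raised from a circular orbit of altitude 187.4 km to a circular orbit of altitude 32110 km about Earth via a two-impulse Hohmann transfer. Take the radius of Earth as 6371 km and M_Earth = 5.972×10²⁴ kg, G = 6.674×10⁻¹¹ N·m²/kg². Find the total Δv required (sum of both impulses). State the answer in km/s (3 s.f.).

Δv_total ≈ 3.88 km/s

μ = GM = 6.674×10⁻¹¹ × 5.972×10²⁴ = 3.986×10¹⁴ m³/s².
r₁ = 6371 + 187.4 = 6558.4 km = 6.5584×10⁶ m.
r₂ = 6371 + 32110 = 38481 km = 3.8481×10⁷ m.
Transfer ellipse a_t = (r₁ + r₂)/2 = 2.252×10⁷ m.
At r₁: circular v_c1 = √(μ/r₁) = 7796 m/s; transfer-perigee v_p = √[μ(2/r₁ − 1/a_t)] = 10190 m/s.
Δv₁ = v_p − v_c1 = 2395 m/s.
At r₂: circular v_c2 = √(μ/r₂) = 3218 m/s; transfer-apogee v_a = √[μ(2/r₂ − 1/a_t)] = 1737 m/s.
Δv₂ = v_c2 − v_a = 1482 m/s.
Total Δv = Δv₁ + Δv₂ = 3876 m/s = 3.876 km/s.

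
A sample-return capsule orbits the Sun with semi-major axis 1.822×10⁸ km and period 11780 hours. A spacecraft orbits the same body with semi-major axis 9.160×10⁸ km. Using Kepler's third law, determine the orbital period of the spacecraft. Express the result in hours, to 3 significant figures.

T₂ ≈ 1.33×10⁵ hours

Kepler's third law: T² ∝ a³, so T₂ = T₁ (a₂/a₁)^(3/2).
a₂/a₁ = 5.027, (a₂/a₁)^(3/2) = 11.27.
T₂ = 11780 × 11.27 = 1.328×10⁵ hours.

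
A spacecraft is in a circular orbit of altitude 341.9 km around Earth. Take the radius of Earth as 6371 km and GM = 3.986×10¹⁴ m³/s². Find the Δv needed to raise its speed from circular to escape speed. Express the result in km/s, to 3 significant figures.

Δv ≈ 3.19 km/s

r = 6371 + 341.9 = 6712.9 km = 6.7129×10⁶ m.
Circular speed v_c = √(μ/r) = 7706 m/s.
Escape speed v_esc = √(2μ/r) = √2 × v_c = 10900 m/s.
Δv = v_esc − v_c = 3192 m/s = 3.192 km/s.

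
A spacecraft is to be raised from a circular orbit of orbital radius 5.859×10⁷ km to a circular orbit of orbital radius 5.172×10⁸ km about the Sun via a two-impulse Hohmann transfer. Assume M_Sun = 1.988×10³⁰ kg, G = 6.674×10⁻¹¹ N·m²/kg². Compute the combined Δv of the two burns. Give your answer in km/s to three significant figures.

Δv_total ≈ 25.0 km/s

μ = GM = 6.674×10⁻¹¹ × 1.988×10³⁰ = 1.327×10²⁰ m³/s².
r₁ = 5.859×10⁷ km = 5.859×10¹⁰ m.
r₂ = 5.172×10⁸ km = 5.172×10¹¹ m.
Transfer ellipse a_t = (r₁ + r₂)/2 = 2.879×10¹¹ m.
At r₁: circular v_c1 = √(μ/r₁) = 47590 m/s; transfer-perihelion v_p = √[μ(2/r₁ − 1/a_t)] = 63780 m/s.
Δv₁ = v_p − v_c1 = 16200 m/s.
At r₂: circular v_c2 = √(μ/r₂) = 16020 m/s; transfer-aphelion v_a = √[μ(2/r₂ − 1/a_t)] = 7225 m/s.
Δv₂ = v_c2 − v_a = 8791 m/s.
Total Δv = Δv₁ + Δv₂ = 24990 m/s = 24.99 km/s.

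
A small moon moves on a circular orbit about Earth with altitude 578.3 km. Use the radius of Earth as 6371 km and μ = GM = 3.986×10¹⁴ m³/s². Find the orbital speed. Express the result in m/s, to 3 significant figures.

v ≈ 7570 m/s

r = 6371 + 578.3 = 6949.3 km = 6.9493×10⁶ m.
For a circular orbit v = √(μ/r) = √(3.986×10¹⁴ / 6.949×10⁶) = √(5.736×10⁷) = 7574 m/s.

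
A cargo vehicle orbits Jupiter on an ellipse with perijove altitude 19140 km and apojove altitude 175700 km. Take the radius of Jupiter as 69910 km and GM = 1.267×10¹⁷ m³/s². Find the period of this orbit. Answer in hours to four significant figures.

T ≈ 10.61 hours

r_p = 69910 + 19140 = 89050 km = 8.9050×10⁷ m.
r_a = 69910 + 175700 = 245610 km = 2.4561×10⁸ m.
Semi-major axis a = (r_p + r_a)/2 = (89050 + 2.4561×10⁵)/2 = 1.6733×10⁵ km = 1.673×10⁸ m.
By Kepler's third law T = 2π√(a³/μ) = 2π × 6.081×10³ = 3.821×10⁴ s.
= 10.61 hours.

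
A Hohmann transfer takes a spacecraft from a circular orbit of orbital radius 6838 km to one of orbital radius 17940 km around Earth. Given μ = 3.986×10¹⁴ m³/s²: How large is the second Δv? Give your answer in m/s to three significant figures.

r₁ = 6838 km = 6.838×10⁶ m.
r₂ = 17940 km = 1.794×10⁷ m.
Transfer ellipse a_t = (r₁ + r₂)/2 = 1.239×10⁷ m.
At r₁: circular v_c1 = √(μ/r₁) = 7635 m/s; transfer-perigee v_p = √[μ(2/r₁ − 1/a_t)] = 9187 m/s.
At r₂: circular v_c2 = √(μ/r₂) = 4714 m/s; transfer-apogee v_a = √[μ(2/r₂ − 1/a_t)] = 3502 m/s.
Δv₂ = v_c2 − v_a = 1212 m/s.

Δv ≈ 1210 m/s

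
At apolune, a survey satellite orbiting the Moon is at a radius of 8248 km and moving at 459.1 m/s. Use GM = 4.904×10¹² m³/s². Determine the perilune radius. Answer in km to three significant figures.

perilune radius ≈ 1780 km

r_a = 8.248×10⁶ m.
Specific energy ε = v²/2 − μ/r = -4.892×10⁵ J/kg, so a = −μ/(2ε) = 5.012×10⁶ m.
The apsides satisfy r_p + r_a = 2a, so the perilune radius is 2a − r_a = 1.777×10⁶ m = 1776.9 km.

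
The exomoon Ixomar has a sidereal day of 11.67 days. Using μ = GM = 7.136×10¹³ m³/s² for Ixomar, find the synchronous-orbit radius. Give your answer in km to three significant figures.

T = 11.67 days = 1.008×10⁶ s.
A synchronous orbit has period T, so by Kepler's third law a = (μT²/4π²)^(1/3).
μT²/4π² = 7.136×10¹³ × (1.008×10⁶)² / 39.48 = 1.838×10²⁴ m³.
a = 1.225×10⁸ m = 1.2249×10⁵ km.

r_sync ≈ 1.22×10⁵ km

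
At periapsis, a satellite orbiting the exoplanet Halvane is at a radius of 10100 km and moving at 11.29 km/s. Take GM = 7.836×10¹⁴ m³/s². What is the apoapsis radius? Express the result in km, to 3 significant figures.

apoapsis radius ≈ 46500 km

r_p = 1.010×10⁷ m.
Specific energy ε = v²/2 − μ/r = -1.385×10⁷ J/kg, so a = −μ/(2ε) = 2.828×10⁷ m.
The apsides satisfy r_p + r_a = 2a, so the apoapsis radius is 2a − r_p = 4.647×10⁷ m = 46469 km.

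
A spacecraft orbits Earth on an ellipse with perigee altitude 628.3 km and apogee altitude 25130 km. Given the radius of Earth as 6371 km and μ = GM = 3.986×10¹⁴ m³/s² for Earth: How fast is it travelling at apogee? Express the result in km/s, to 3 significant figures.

r_p = 6371 + 628.3 = 6999.3 km = 6.9993×10⁶ m.
r_a = 6371 + 25130 = 31501 km = 3.1501×10⁷ m.
Semi-major axis a = (r_p + r_a)/2 = 19250 km = 1.925×10⁷ m.
Vis-viva: v² = μ(2/r − 1/a) = 3.986×10¹⁴ × (6.349×10⁻⁸ − 5.195×10⁻⁸) = 4.601×10⁶ m²/s².
v = 2145 m/s = 2.145 km/s.

v ≈ 2.14 km/s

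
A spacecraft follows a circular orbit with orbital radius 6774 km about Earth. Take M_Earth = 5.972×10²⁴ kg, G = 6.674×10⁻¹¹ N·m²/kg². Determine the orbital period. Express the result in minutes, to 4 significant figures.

T ≈ 92.48 minutes

μ = GM = 6.674×10⁻¹¹ × 5.972×10²⁴ = 3.986×10¹⁴ m³/s².
r = 6774 km = 6.774×10⁶ m.
Kepler's third law: T = 2π√(r³/μ) = 2π√((6.774×10⁶)³ / 3.986×10¹⁴).
r³/μ = 7.799×10⁵ s², so T = 2π × 8.831×10² = 5.549×10³ s.
Converting: 5.549×10³ s ÷ 60.00 = 92.48 minutes.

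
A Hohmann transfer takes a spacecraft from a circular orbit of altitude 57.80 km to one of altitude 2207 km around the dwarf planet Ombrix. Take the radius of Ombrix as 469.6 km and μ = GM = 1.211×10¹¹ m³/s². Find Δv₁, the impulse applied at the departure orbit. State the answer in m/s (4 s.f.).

r₁ = 469.6 + 57.80 = 527.40 km = 5.2740×10⁵ m.
r₂ = 469.6 + 2207 = 2676.6 km = 2.6766×10⁶ m.
Transfer ellipse a_t = (r₁ + r₂)/2 = 1.602×10⁶ m.
At r₁: circular v_c1 = √(μ/r₁) = 479.2 m/s; transfer-periapsis v_p = √[μ(2/r₁ − 1/a_t)] = 619.4 m/s.
Δv₁ = v_p − v_c1 = 140.2 m/s.

Δv ≈ 140.2 m/s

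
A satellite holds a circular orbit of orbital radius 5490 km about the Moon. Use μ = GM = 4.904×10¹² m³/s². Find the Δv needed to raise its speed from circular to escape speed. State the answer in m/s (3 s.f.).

r = 5490 km = 5.490×10⁶ m.
Circular speed v_c = √(μ/r) = 945.1 m/s.
Escape speed v_esc = √(2μ/r) = √2 × v_c = 1337 m/s.
Δv = v_esc − v_c = 391.5 m/s.

Δv ≈ 391 m/s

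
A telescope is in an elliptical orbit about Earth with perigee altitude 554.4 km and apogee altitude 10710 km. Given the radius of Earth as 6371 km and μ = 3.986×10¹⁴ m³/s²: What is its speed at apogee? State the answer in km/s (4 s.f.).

r_p = 6371 + 554.4 = 6925.4 km = 6.9254×10⁶ m.
r_a = 6371 + 10710 = 17081 km = 1.7081×10⁷ m.
Semi-major axis a = (r_p + r_a)/2 = 12003 km = 1.200×10⁷ m.
Vis-viva: v² = μ(2/r − 1/a) = 3.986×10¹⁴ × (1.171×10⁻⁷ − 8.331×10⁻⁸) = 1.346×10⁷ m²/s².
v = 3669 m/s = 3.669 km/s.

v ≈ 3.669 km/s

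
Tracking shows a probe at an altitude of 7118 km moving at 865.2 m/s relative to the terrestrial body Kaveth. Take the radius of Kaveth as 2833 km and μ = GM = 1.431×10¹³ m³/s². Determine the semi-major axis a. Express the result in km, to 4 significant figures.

a ≈ 6726 km

r = 2833 + 7118 = 9951.0 km = 9.951×10⁶ m.
Vis-viva rearranged: 1/a = 2/r − v²/μ = 2.010×10⁻⁷ − 5.231×10⁻⁸ = 1.487×10⁻⁷ m⁻¹.
a = 6.726×10⁶ m = 6726.1 km.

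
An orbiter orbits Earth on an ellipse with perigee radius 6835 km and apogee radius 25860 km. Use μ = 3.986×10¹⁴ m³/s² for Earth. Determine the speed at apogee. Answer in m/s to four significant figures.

v ≈ 2539 m/s

Semi-major axis a = (r_p + r_a)/2 = 16348 km = 1.635×10⁷ m.
Vis-viva: v² = μ(2/r − 1/a) = 3.986×10¹⁴ × (7.734×10⁻⁸ − 6.117×10⁻⁸) = 6.445×10⁶ m²/s².
v = 2539 m/s.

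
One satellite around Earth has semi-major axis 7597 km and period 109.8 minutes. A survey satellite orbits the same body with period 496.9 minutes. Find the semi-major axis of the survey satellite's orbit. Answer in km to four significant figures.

a₂ ≈ 20790 km

Kepler's third law: a³ ∝ T², so a₂ = a₁ (T₂/T₁)^(2/3).
T₂/T₁ = 4.526, (T₂/T₁)^(2/3) = 2.736.
a₂ = 7597 × 2.736 = 20790 km.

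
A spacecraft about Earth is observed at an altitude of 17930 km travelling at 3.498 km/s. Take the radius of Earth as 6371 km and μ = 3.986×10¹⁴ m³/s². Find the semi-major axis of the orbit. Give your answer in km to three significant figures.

r = 6371 + 17930 = 24301 km = 2.430×10⁷ m.
Vis-viva rearranged: 1/a = 2/r − v²/μ = 8.230×10⁻⁸ − 3.070×10⁻⁸ = 5.160×10⁻⁸ m⁻¹.
a = 1.938×10⁷ m = 19378 km.

a ≈ 19400 km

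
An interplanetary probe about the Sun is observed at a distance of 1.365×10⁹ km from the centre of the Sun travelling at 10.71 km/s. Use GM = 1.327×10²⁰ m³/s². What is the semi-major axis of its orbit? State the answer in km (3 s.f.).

a ≈ 1.66×10⁹ km

r = 1.365×10¹² m.
Vis-viva rearranged: 1/a = 2/r − v²/μ = 1.465×10⁻¹² − 8.644×10⁻¹³ = 6.008×10⁻¹³ m⁻¹.
a = 1.664×10¹² m = 1.6644×10⁹ km.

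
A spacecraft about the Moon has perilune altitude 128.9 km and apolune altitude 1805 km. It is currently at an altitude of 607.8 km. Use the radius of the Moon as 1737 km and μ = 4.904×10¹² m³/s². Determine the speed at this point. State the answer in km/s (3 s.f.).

v ≈ 1.54 km/s

r_p = 1737 + 128.9 = 1865.9 km = 1.8659×10⁶ m.
r_a = 1737 + 1805 = 3542.0 km = 3.5420×10⁶ m.
r = 1737 + 607.8 = 2344.8 km = 2.345×10⁶ m.
Semi-major axis a = (r_p + r_a)/2 = 2703.9 km = 2.704×10⁶ m.
Vis-viva: v² = μ(2/r − 1/a) = 4.904×10¹² × (8.530×10⁻⁷ − 3.698×10⁻⁷) = 2.369×10⁶ m²/s².
v = 1539 m/s = 1.539 km/s.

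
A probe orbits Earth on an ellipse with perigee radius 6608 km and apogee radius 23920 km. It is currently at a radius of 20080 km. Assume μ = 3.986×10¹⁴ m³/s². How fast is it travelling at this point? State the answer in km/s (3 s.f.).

Semi-major axis a = (r_p + r_a)/2 = 15264 km = 1.526×10⁷ m.
Vis-viva: v² = μ(2/r − 1/a) = 3.986×10¹⁴ × (9.960×10⁻⁸ − 6.551×10⁻⁸) = 1.359×10⁷ m²/s².
v = 3686 m/s = 3.686 km/s.

v ≈ 3.69 km/s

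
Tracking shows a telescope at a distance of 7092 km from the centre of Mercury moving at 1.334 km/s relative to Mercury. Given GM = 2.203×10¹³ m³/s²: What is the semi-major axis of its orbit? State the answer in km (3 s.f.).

a ≈ 4970 km

r = 7.092×10⁶ m.
Vis-viva rearranged: 1/a = 2/r − v²/μ = 2.820×10⁻⁷ − 8.078×10⁻⁸ = 2.012×10⁻⁷ m⁻¹.
a = 4.969×10⁶ m = 4969.5 km.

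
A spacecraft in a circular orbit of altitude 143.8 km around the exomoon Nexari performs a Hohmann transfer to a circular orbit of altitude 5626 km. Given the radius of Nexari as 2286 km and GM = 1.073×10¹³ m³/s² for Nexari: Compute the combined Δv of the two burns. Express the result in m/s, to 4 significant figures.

r₁ = 2286 + 143.8 = 2429.8 km = 2.4298×10⁶ m.
r₂ = 2286 + 5626 = 7912.0 km = 7.9120×10⁶ m.
Transfer ellipse a_t = (r₁ + r₂)/2 = 5.171×10⁶ m.
At r₁: circular v_c1 = √(μ/r₁) = 2101 m/s; transfer-periapsis v_p = √[μ(2/r₁ − 1/a_t)] = 2599 m/s.
Δv₁ = v_p − v_c1 = 498.0 m/s.
At r₂: circular v_c2 = √(μ/r₂) = 1165 m/s; transfer-apoapsis v_a = √[μ(2/r₂ − 1/a_t)] = 798.3 m/s.
Δv₂ = v_c2 − v_a = 366.3 m/s.
Total Δv = Δv₁ + Δv₂ = 864.2 m/s.

Δv_total ≈ 864.2 m/s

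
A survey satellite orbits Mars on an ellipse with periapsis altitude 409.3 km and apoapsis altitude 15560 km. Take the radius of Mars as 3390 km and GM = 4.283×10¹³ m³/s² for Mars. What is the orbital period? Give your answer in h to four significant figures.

r_p = 3390 + 409.3 = 3799.3 km = 3.7993×10⁶ m.
r_a = 3390 + 15560 = 18950 km = 1.8950×10⁷ m.
Semi-major axis a = (r_p + r_a)/2 = (3799.3 + 18950)/2 = 11375 km = 1.137×10⁷ m.
By Kepler's third law T = 2π√(a³/μ) = 2π × 5.862×10³ = 3.683×10⁴ s.
= 10.23 h.

T ≈ 10.23 h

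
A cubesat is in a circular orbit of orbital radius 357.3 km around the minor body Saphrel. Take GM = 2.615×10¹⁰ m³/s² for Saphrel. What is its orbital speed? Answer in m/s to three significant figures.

r = 357.3 km = 3.573×10⁵ m.
For a circular orbit v = √(μ/r) = √(2.615×10¹⁰ / 3.573×10⁵) = √(7.319×10⁴) = 270.5 m/s.

v ≈ 271 m/s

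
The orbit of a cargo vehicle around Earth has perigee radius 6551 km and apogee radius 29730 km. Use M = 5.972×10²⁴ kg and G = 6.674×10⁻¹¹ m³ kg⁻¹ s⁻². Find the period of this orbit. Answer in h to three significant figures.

T ≈ 6.75 h

μ = GM = 6.674×10⁻¹¹ × 5.972×10²⁴ = 3.986×10¹⁴ m³/s².
Semi-major axis a = (r_p + r_a)/2 = (6551.0 + 29730)/2 = 18140 km = 1.814×10⁷ m.
By Kepler's third law T = 2π√(a³/μ) = 2π × 3.870×10³ = 2.432×10⁴ s.
= 6.755 h.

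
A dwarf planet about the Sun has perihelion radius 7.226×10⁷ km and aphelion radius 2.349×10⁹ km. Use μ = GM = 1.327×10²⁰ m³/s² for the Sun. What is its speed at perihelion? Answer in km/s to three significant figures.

Semi-major axis a = (r_p + r_a)/2 = 1.2106×10⁹ km = 1.211×10¹² m.
Vis-viva: v² = μ(2/r − 1/a) = 1.327×10²⁰ × (2.768×10⁻¹¹ − 8.260×10⁻¹³) = 3.563×10⁹ m²/s².
v = 59690 m/s = 59.69 km/s.

v ≈ 59.7 km/s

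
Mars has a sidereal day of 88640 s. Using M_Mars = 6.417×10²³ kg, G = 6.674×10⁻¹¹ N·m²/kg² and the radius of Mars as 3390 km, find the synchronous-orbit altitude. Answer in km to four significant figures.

μ = GM = 6.674×10⁻¹¹ × 6.417×10²³ = 4.283×10¹³ m³/s².
A synchronous orbit has period T, so by Kepler's third law a = (μT²/4π²)^(1/3).
μT²/4π² = 4.283×10¹³ × (8.864×10⁴)² / 39.48 = 8.524×10²¹ m³.
a = 2.043×10⁷ m = 20427 km.
Altitude h = a − R = 20427 − 3390 = 17037 km.

h_sync ≈ 17040 km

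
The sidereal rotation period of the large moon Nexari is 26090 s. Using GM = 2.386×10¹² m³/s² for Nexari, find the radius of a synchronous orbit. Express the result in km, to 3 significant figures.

r_sync ≈ 3450 km

A synchronous orbit has period T, so by Kepler's third law a = (μT²/4π²)^(1/3).
μT²/4π² = 2.386×10¹² × (2.609×10⁴)² / 39.48 = 4.114×10¹⁹ m³.
a = 3.452×10⁶ m = 3452.1 km.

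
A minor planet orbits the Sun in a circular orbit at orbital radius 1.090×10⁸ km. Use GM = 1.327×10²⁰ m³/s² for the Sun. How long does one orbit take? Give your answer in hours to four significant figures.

T ≈ 5452 hours

r = 1.090×10⁸ km = 1.090×10¹¹ m.
Kepler's third law: T = 2π√(r³/μ) = 2π√((1.090×10¹¹)³ / 1.327×10²⁰).
r³/μ = 9.759×10¹² s², so T = 2π × 3.124×10⁶ = 1.963×10⁷ s.
Converting: 1.963×10⁷ s ÷ 3600 = 5452 hours.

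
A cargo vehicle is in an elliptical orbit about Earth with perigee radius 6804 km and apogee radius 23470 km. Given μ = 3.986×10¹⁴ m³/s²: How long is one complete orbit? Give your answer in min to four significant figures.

T ≈ 308.9 min

Semi-major axis a = (r_p + r_a)/2 = (6804.0 + 23470)/2 = 15137 km = 1.514×10⁷ m.
By Kepler's third law T = 2π√(a³/μ) = 2π × 2.950×10³ = 1.853×10⁴ s.
= 308.9 min.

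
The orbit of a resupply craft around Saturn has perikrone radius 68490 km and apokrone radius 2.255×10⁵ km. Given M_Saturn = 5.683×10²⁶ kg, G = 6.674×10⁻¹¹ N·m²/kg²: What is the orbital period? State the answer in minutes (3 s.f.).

μ = GM = 6.674×10⁻¹¹ × 5.683×10²⁶ = 3.793×10¹⁶ m³/s².
Semi-major axis a = (r_p + r_a)/2 = (68490 + 2.2550×10⁵)/2 = 1.4700×10⁵ km = 1.470×10⁸ m.
By Kepler's third law T = 2π√(a³/μ) = 2π × 9.151×10³ = 5.750×10⁴ s.
= 958.3 minutes.

T ≈ 958 minutes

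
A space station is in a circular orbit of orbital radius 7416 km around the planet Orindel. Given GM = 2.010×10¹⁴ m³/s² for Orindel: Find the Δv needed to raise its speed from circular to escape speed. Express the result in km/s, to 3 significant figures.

r = 7416 km = 7.416×10⁶ m.
Circular speed v_c = √(μ/r) = 5206 m/s.
Escape speed v_esc = √(2μ/r) = √2 × v_c = 7363 m/s.
Δv = v_esc − v_c = 2156 m/s = 2.156 km/s.

Δv ≈ 2.16 km/s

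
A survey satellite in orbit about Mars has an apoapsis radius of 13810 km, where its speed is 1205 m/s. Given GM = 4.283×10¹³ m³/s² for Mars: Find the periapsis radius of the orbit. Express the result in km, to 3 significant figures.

periapsis radius ≈ 4220 km

r_a = 1.381×10⁷ m.
Specific energy ε = v²/2 − μ/r = -2.375×10⁶ J/kg, so a = −μ/(2ε) = 9.015×10⁶ m.
The apsides satisfy r_p + r_a = 2a, so the periapsis radius is 2a − r_a = 4.221×10⁶ m = 4220.9 km.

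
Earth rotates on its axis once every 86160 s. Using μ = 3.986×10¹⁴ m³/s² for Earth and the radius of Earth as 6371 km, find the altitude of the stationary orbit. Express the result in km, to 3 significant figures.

A synchronous orbit has period T, so by Kepler's third law a = (μT²/4π²)^(1/3).
μT²/4π² = 3.986×10¹⁴ × (8.616×10⁴)² / 39.48 = 7.495×10²² m³.
a = 4.216×10⁷ m = 42163 km.
Altitude h = a − R = 42163 − 6371 = 35792 km.

h_sync ≈ 35800 km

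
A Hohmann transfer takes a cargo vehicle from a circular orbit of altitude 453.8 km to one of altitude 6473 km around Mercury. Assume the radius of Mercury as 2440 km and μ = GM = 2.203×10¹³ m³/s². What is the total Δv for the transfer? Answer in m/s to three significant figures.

r₁ = 2440 + 453.8 = 2893.8 km = 2.8938×10⁶ m.
r₂ = 2440 + 6473 = 8913.0 km = 8.9130×10⁶ m.
Transfer ellipse a_t = (r₁ + r₂)/2 = 5.903×10⁶ m.
At r₁: circular v_c1 = √(μ/r₁) = 2759 m/s; transfer-periherm v_p = √[μ(2/r₁ − 1/a_t)] = 3390 m/s.
Δv₁ = v_p − v_c1 = 631.1 m/s.
At r₂: circular v_c2 = √(μ/r₂) = 1572 m/s; transfer-apoherm v_a = √[μ(2/r₂ − 1/a_t)] = 1101 m/s.
Δv₂ = v_c2 − v_a = 471.4 m/s.
Total Δv = Δv₁ + Δv₂ = 1103 m/s.

Δv_total ≈ 1100 m/s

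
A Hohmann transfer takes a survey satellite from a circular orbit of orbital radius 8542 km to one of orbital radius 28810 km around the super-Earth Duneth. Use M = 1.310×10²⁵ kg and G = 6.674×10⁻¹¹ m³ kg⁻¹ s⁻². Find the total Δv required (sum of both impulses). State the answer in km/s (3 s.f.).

μ = GM = 6.674×10⁻¹¹ × 1.310×10²⁵ = 8.743×10¹⁴ m³/s².
r₁ = 8542 km = 8.542×10⁶ m.
r₂ = 28810 km = 2.881×10⁷ m.
Transfer ellipse a_t = (r₁ + r₂)/2 = 1.868×10⁷ m.
At r₁: circular v_c1 = √(μ/r₁) = 10120 m/s; transfer-periapsis v_p = √[μ(2/r₁ − 1/a_t)] = 12570 m/s.
Δv₁ = v_p − v_c1 = 2449 m/s.
At r₂: circular v_c2 = √(μ/r₂) = 5509 m/s; transfer-apoapsis v_a = √[μ(2/r₂ − 1/a_t)] = 3726 m/s.
Δv₂ = v_c2 − v_a = 1783 m/s.
Total Δv = Δv₁ + Δv₂ = 4232 m/s = 4.232 km/s.

Δv_total ≈ 4.23 km/s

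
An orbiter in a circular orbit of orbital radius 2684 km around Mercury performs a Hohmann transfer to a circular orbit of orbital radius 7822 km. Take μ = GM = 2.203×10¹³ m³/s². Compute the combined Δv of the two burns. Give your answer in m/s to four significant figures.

Δv_total ≈ 1110 m/s

r₁ = 2684 km = 2.684×10⁶ m.
r₂ = 7822 km = 7.822×10⁶ m.
Transfer ellipse a_t = (r₁ + r₂)/2 = 5.253×10⁶ m.
At r₁: circular v_c1 = √(μ/r₁) = 2865 m/s; transfer-periherm v_p = √[μ(2/r₁ − 1/a_t)] = 3496 m/s.
Δv₁ = v_p − v_c1 = 631.1 m/s.
At r₂: circular v_c2 = √(μ/r₂) = 1678 m/s; transfer-apoherm v_a = √[μ(2/r₂ − 1/a_t)] = 1200 m/s.
Δv₂ = v_c2 − v_a = 478.6 m/s.
Total Δv = Δv₁ + Δv₂ = 1110 m/s.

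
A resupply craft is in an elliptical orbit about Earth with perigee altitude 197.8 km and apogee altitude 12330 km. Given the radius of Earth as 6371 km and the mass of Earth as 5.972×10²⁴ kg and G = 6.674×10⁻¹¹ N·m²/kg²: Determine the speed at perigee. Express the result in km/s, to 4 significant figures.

μ = GM = 6.674×10⁻¹¹ × 5.972×10²⁴ = 3.986×10¹⁴ m³/s².
r_p = 6371 + 197.8 = 6568.8 km = 6.5688×10⁶ m.
r_a = 6371 + 12330 = 18701 km = 1.8701×10⁷ m.
Semi-major axis a = (r_p + r_a)/2 = 12635 km = 1.263×10⁷ m.
Vis-viva: v² = μ(2/r − 1/a) = 3.986×10¹⁴ × (3.045×10⁻⁷ − 7.915×10⁻⁸) = 8.981×10⁷ m²/s².
v = 9477 m/s = 9.477 km/s.

v ≈ 9.477 km/s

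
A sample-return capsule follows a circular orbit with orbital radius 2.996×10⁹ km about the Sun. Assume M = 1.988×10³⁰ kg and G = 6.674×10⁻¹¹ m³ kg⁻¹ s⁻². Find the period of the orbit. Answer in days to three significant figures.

T ≈ 32700 days

μ = GM = 6.674×10⁻¹¹ × 1.988×10³⁰ = 1.327×10²⁰ m³/s².
r = 2.996×10⁹ km = 2.996×10¹² m.
Kepler's third law: T = 2π√(r³/μ) = 2π√((2.996×10¹²)³ / 1.327×10²⁰).
r³/μ = 2.027×10¹⁷ s², so T = 2π × 4.502×10⁸ = 2.829×10⁹ s.
Converting: 2.829×10⁹ s ÷ 86400 = 32740 days.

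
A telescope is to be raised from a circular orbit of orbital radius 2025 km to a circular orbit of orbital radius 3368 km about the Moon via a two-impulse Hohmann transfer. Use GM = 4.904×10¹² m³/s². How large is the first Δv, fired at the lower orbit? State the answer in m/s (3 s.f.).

Δv ≈ 183 m/s

r₁ = 2025 km = 2.025×10⁶ m.
r₂ = 3368 km = 3.368×10⁶ m.
Transfer ellipse a_t = (r₁ + r₂)/2 = 2.696×10⁶ m.
At r₁: circular v_c1 = √(μ/r₁) = 1556 m/s; transfer-perilune v_p = √[μ(2/r₁ − 1/a_t)] = 1739 m/s.
Δv₁ = v_p − v_c1 = 183.0 m/s.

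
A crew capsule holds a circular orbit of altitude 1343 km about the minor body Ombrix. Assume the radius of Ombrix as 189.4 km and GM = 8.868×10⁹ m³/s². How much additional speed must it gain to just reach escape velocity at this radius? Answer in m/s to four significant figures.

r = 189.4 + 1343 = 1532.4 km = 1.5324×10⁶ m.
Circular speed v_c = √(μ/r) = 76.07 m/s.
Escape speed v_esc = √(2μ/r) = √2 × v_c = 107.6 m/s.
Δv = v_esc − v_c = 31.51 m/s.

Δv ≈ 31.51 m/s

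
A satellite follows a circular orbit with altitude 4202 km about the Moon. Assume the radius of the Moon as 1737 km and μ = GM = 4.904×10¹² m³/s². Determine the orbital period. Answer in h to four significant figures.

T ≈ 11.41 h

r = 1737 + 4202 = 5939.0 km = 5.9390×10⁶ m.
Kepler's third law: T = 2π√(r³/μ) = 2π√((5.939×10⁶)³ / 4.904×10¹²).
r³/μ = 4.272×10⁷ s², so T = 2π × 6.536×10³ = 4.107×10⁴ s.
Converting: 4.107×10⁴ s ÷ 3600 = 11.41 h.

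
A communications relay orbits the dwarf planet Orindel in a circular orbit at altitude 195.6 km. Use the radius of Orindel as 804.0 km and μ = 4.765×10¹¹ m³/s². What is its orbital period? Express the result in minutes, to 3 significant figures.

r = 804.0 + 195.6 = 999.60 km = 9.9960×10⁵ m.
Kepler's third law: T = 2π√(r³/μ) = 2π√((9.996×10⁵)³ / 4.765×10¹¹).
r³/μ = 2.096×10⁶ s², so T = 2π × 1.448×10³ = 9.097×10³ s.
Converting: 9.097×10³ s ÷ 60.00 = 151.6 minutes.

T ≈ 152 minutes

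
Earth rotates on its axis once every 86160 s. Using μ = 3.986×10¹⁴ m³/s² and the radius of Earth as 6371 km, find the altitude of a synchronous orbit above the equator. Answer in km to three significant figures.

A synchronous orbit has period T, so by Kepler's third law a = (μT²/4π²)^(1/3).
μT²/4π² = 3.986×10¹⁴ × (8.616×10⁴)² / 39.48 = 7.495×10²² m³.
a = 4.216×10⁷ m = 42163 km.
Altitude h = a − R = 42163 − 6371 = 35792 km.

h_sync ≈ 35800 km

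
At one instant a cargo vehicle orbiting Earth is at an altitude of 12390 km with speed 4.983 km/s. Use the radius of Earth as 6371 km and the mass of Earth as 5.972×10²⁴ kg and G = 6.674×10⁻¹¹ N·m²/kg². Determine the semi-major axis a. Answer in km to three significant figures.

a ≈ 22600 km

μ = GM = 6.674×10⁻¹¹ × 5.972×10²⁴ = 3.986×10¹⁴ m³/s².
r = 6371 + 12390 = 18761 km = 1.876×10⁷ m.
Vis-viva rearranged: 1/a = 2/r − v²/μ = 1.066×10⁻⁷ − 6.230×10⁻⁸ = 4.431×10⁻⁸ m⁻¹.
a = 2.257×10⁷ m = 22570 km.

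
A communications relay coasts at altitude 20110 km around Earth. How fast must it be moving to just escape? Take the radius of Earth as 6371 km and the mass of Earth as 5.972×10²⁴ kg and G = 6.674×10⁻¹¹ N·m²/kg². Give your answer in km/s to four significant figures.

μ = GM = 6.674×10⁻¹¹ × 5.972×10²⁴ = 3.986×10¹⁴ m³/s².
r = 6371 + 20110 = 26481 km = 2.6481×10⁷ m.
Escape speed v_esc = √(2μ/r) = √(2 × 3.986×10¹⁴ / 2.648×10⁷) = √(3.010×10⁷) = 5487 m/s.
= 5.487 km/s.

v_esc ≈ 5.487 km/s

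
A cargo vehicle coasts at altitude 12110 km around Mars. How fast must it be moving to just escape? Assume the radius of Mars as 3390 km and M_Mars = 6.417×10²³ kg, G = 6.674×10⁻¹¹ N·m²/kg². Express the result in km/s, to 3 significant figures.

v_esc ≈ 2.35 km/s

μ = GM = 6.674×10⁻¹¹ × 6.417×10²³ = 4.283×10¹³ m³/s².
r = 3390 + 12110 = 15500 km = 1.5500×10⁷ m.
Escape speed v_esc = √(2μ/r) = √(2 × 4.283×10¹³ / 1.550×10⁷) = √(5.526×10⁶) = 2351 m/s.
= 2.351 km/s.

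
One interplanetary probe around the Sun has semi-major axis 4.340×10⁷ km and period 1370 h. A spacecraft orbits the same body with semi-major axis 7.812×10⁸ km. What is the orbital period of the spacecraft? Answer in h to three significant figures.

T₂ ≈ 1.05×10⁵ h

Kepler's third law: T² ∝ a³, so T₂ = T₁ (a₂/a₁)^(3/2).
a₂/a₁ = 18.00, (a₂/a₁)^(3/2) = 76.37.
T₂ = 1370 × 76.37 = 1.046×10⁵ h.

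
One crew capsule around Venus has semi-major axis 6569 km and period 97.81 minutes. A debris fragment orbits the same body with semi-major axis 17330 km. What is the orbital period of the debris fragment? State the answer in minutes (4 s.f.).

Kepler's third law: T² ∝ a³, so T₂ = T₁ (a₂/a₁)^(3/2).
a₂/a₁ = 2.638, (a₂/a₁)^(3/2) = 4.285.
T₂ = 97.81 × 4.285 = 419.1 minutes.

T₂ ≈ 419.1 minutes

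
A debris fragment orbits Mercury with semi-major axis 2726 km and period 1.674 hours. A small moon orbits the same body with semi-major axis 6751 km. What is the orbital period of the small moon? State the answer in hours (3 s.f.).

T₂ ≈ 6.52 hours

Kepler's third law: T² ∝ a³, so T₂ = T₁ (a₂/a₁)^(3/2).
a₂/a₁ = 2.477, (a₂/a₁)^(3/2) = 3.897.
T₂ = 1.674 × 3.897 = 6.524 hours.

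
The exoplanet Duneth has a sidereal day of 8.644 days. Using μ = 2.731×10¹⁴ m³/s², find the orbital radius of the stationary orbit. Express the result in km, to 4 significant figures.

r_sync ≈ 1.568×10⁵ km

T = 8.644 days = 7.468×10⁵ s.
A synchronous orbit has period T, so by Kepler's third law a = (μT²/4π²)^(1/3).
μT²/4π² = 2.731×10¹⁴ × (7.468×10⁵)² / 39.48 = 3.859×10²⁴ m³.
a = 1.568×10⁸ m = 1.5685×10⁵ km.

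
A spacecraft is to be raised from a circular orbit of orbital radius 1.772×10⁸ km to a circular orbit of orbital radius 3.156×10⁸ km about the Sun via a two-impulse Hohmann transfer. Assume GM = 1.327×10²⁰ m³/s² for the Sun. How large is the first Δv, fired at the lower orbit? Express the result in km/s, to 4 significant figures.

r₁ = 1.772×10⁸ km = 1.772×10¹¹ m.
r₂ = 3.156×10⁸ km = 3.156×10¹¹ m.
Transfer ellipse a_t = (r₁ + r₂)/2 = 2.464×10¹¹ m.
At r₁: circular v_c1 = √(μ/r₁) = 27370 m/s; transfer-perihelion v_p = √[μ(2/r₁ − 1/a_t)] = 30970 m/s.
Δv₁ = v_p − v_c1 = 3605 m/s.
= 3.605 km/s.

Δv ≈ 3.605 km/s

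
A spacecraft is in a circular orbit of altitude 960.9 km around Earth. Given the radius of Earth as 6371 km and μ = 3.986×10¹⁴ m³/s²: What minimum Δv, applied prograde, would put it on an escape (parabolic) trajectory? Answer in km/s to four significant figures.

Δv ≈ 3.054 km/s

r = 6371 + 960.9 = 7331.9 km = 7.3319×10⁶ m.
Circular speed v_c = √(μ/r) = 7373 m/s.
Escape speed v_esc = √(2μ/r) = √2 × v_c = 10430 m/s.
Δv = v_esc − v_c = 3054 m/s = 3.054 km/s.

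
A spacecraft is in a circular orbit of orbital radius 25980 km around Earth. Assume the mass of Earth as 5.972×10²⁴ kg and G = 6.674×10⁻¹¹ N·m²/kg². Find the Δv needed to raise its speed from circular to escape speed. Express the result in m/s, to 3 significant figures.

Δv ≈ 1620 m/s

μ = GM = 6.674×10⁻¹¹ × 5.972×10²⁴ = 3.986×10¹⁴ m³/s².
r = 25980 km = 2.598×10⁷ m.
Circular speed v_c = √(μ/r) = 3917 m/s.
Escape speed v_esc = √(2μ/r) = √2 × v_c = 5539 m/s.
Δv = v_esc − v_c = 1622 m/s.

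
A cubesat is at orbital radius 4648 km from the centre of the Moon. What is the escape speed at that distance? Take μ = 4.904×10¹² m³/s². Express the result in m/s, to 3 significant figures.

v_esc ≈ 1450 m/s

r = 4648 km = 4.648×10⁶ m.
Escape speed v_esc = √(2μ/r) = √(2 × 4.904×10¹² / 4.648×10⁶) = √(2.110×10⁶) = 1453 m/s.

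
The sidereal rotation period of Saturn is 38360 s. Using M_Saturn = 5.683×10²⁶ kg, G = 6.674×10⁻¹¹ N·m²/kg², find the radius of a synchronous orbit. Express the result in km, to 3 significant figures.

r_sync ≈ 1.12×10⁵ km

μ = GM = 6.674×10⁻¹¹ × 5.683×10²⁶ = 3.793×10¹⁶ m³/s².
A synchronous orbit has period T, so by Kepler's third law a = (μT²/4π²)^(1/3).
μT²/4π² = 3.793×10¹⁶ × (3.836×10⁴)² / 39.48 = 1.414×10²⁴ m³.
a = 1.122×10⁸ m = 1.1223×10⁵ km.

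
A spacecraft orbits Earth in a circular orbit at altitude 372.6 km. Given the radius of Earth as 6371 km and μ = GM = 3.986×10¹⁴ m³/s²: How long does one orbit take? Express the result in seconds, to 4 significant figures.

r = 6371 + 372.6 = 6743.6 km = 6.7436×10⁶ m.
Kepler's third law: T = 2π√(r³/μ) = 2π√((6.744×10⁶)³ / 3.986×10¹⁴).
r³/μ = 7.694×10⁵ s², so T = 2π × 8.771×10² = 5.511×10³ s.

T ≈ 5511 seconds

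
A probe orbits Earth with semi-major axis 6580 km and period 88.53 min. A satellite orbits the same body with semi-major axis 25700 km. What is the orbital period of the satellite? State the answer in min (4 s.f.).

Kepler's third law: T² ∝ a³, so T₂ = T₁ (a₂/a₁)^(3/2).
a₂/a₁ = 3.906, (a₂/a₁)^(3/2) = 7.719.
T₂ = 88.53 × 7.719 = 683.4 min.

T₂ ≈ 683.4 min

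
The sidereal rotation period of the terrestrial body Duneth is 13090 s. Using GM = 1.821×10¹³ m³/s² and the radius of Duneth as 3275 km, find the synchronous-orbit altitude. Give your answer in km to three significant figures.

A synchronous orbit has period T, so by Kepler's third law a = (μT²/4π²)^(1/3).
μT²/4π² = 1.821×10¹³ × (1.309×10⁴)² / 39.48 = 7.904×10¹⁹ m³.
a = 4.292×10⁶ m = 4291.5 km.
Altitude h = a − R = 4291.5 − 3275 = 1016.5 km.

h_sync ≈ 1020 km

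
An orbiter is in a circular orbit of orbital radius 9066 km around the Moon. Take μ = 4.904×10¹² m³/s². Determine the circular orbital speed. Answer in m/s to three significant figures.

v ≈ 735 m/s

r = 9066 km = 9.066×10⁶ m.
For a circular orbit v = √(μ/r) = √(4.904×10¹² / 9.066×10⁶) = √(5.409×10⁵) = 735.5 m/s.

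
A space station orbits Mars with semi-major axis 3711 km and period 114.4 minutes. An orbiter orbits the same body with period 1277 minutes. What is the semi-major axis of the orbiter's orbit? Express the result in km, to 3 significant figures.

a₂ ≈ 18500 km

Kepler's third law: a³ ∝ T², so a₂ = a₁ (T₂/T₁)^(2/3).
T₂/T₁ = 11.16, (T₂/T₁)^(2/3) = 4.995.
a₂ = 3711 × 4.995 = 18540 km.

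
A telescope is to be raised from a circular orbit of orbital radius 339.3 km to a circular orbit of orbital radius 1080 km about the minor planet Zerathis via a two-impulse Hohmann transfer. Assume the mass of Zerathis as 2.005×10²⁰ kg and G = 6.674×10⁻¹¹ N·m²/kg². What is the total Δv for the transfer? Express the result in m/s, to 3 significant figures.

Δv_total ≈ 80.7 m/s

μ = GM = 6.674×10⁻¹¹ × 2.005×10²⁰ = 1.338×10¹⁰ m³/s².
r₁ = 339.3 km = 3.393×10⁵ m.
r₂ = 1080 km = 1.080×10⁶ m.
Transfer ellipse a_t = (r₁ + r₂)/2 = 7.096×10⁵ m.
At r₁: circular v_c1 = √(μ/r₁) = 198.6 m/s; transfer-periapsis v_p = √[μ(2/r₁ − 1/a_t)] = 245.0 m/s.
Δv₁ = v_p − v_c1 = 46.40 m/s.
At r₂: circular v_c2 = √(μ/r₂) = 111.3 m/s; transfer-apoapsis v_a = √[μ(2/r₂ − 1/a_t)] = 76.97 m/s.
Δv₂ = v_c2 − v_a = 34.34 m/s.
Total Δv = Δv₁ + Δv₂ = 80.74 m/s.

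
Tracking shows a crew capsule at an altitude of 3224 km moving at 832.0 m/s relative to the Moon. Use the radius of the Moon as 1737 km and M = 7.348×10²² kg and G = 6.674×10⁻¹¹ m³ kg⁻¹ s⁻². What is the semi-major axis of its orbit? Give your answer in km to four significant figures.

a ≈ 3817 km

μ = GM = 6.674×10⁻¹¹ × 7.348×10²² = 4.904×10¹² m³/s².
r = 1737 + 3224 = 4961.0 km = 4.961×10⁶ m.
Vis-viva rearranged: 1/a = 2/r − v²/μ = 4.031×10⁻⁷ − 1.412×10⁻⁷ = 2.620×10⁻⁷ m⁻¹.
a = 3.817×10⁶ m = 3816.9 km.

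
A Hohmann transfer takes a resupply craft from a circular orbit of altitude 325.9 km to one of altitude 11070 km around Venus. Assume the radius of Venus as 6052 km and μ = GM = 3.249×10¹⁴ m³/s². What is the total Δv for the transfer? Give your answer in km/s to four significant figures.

Δv_total ≈ 2.625 km/s

r₁ = 6052 + 325.9 = 6377.9 km = 6.3779×10⁶ m.
r₂ = 6052 + 11070 = 17122 km = 1.7122×10⁷ m.
Transfer ellipse a_t = (r₁ + r₂)/2 = 1.175×10⁷ m.
At r₁: circular v_c1 = √(μ/r₁) = 7137 m/s; transfer-periapsis v_p = √[μ(2/r₁ − 1/a_t)] = 8616 m/s.
Δv₁ = v_p − v_c1 = 1478 m/s.
At r₂: circular v_c2 = √(μ/r₂) = 4356 m/s; transfer-apoapsis v_a = √[μ(2/r₂ − 1/a_t)] = 3209 m/s.
Δv₂ = v_c2 − v_a = 1147 m/s.
Total Δv = Δv₁ + Δv₂ = 2625 m/s = 2.625 km/s.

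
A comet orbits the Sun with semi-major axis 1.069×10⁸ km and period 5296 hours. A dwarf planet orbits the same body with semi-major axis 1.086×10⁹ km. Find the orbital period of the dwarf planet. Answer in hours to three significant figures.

T₂ ≈ 1.71×10⁵ hours

Kepler's third law: T² ∝ a³, so T₂ = T₁ (a₂/a₁)^(3/2).
a₂/a₁ = 10.16, (a₂/a₁)^(3/2) = 32.38.
T₂ = 5296 × 32.38 = 1.715×10⁵ hours.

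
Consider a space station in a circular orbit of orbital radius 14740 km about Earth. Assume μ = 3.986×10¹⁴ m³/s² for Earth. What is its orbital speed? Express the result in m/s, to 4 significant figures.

r = 14740 km = 1.474×10⁷ m.
For a circular orbit v = √(μ/r) = √(3.986×10¹⁴ / 1.474×10⁷) = √(2.704×10⁷) = 5200 m/s.

v ≈ 5200 m/s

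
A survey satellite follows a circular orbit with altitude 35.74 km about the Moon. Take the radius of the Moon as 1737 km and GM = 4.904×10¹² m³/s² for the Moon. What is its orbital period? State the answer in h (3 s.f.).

r = 1737 + 35.74 = 1772.7 km = 1.7727×10⁶ m.
Kepler's third law: T = 2π√(r³/μ) = 2π√((1.773×10⁶)³ / 4.904×10¹²).
r³/μ = 1.136×10⁶ s², so T = 2π × 1.066×10³ = 6.697×10³ s.
Converting: 6.697×10³ s ÷ 3600 = 1.860 h.

T ≈ 1.86 h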